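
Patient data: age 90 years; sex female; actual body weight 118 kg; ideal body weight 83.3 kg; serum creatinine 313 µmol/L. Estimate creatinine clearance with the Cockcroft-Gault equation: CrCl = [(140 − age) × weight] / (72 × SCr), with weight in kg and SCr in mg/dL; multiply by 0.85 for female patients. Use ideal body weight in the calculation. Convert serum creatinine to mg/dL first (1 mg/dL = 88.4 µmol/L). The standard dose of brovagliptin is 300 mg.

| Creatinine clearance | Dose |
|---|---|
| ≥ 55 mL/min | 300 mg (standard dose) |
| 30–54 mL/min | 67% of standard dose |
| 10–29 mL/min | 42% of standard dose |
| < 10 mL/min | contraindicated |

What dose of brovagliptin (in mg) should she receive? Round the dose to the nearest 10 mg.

130 mg

SCr = 313 / 88.4 = 3.541 mg/dL
CrCl = (140 − 90) × 83.3 / (72 × 3.541) × 0.85 = 4165.0 / 254.95 × 0.85 ≈ 13.9 mL/min
CrCl ≈ 14 mL/min → bracket 10–29 mL/min.
42% of 300 mg = 126 mg → 130 mg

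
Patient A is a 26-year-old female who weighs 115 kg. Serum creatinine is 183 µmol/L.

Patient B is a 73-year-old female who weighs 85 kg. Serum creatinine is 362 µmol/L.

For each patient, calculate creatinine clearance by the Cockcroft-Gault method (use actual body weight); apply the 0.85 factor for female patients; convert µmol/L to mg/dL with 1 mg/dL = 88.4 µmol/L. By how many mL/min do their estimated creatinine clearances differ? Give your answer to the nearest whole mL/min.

Patient A: SCr = 183 / 88.4 = 2.07 mg/dL
Patient A: CrCl = (140 − 26) × 115 / (72 × 2.07) × 0.85 = 13110.0 / 149.04 × 0.85 ≈ 74.8 mL/min
Patient B: SCr = 362 / 88.4 = 4.095 mg/dL
Patient B: CrCl = (140 − 73) × 85 / (72 × 4.095) × 0.85 = 5695.0 / 294.84 × 0.85 ≈ 16.4 mL/min
|74.8 − 16.4| = 58.4 mL/min

58 mL/min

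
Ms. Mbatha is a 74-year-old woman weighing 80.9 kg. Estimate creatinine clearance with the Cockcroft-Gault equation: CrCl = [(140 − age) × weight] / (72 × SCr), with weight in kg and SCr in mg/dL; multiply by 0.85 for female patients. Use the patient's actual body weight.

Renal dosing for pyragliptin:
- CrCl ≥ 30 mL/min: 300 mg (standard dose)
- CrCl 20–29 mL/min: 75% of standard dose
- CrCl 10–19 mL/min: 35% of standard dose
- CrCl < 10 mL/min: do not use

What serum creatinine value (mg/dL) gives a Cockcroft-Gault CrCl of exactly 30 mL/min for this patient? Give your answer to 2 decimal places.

Standard dose requires CrCl ≥ 30 mL/min.
Set (140 − 74) × 80.9 × 0.85 / (72 × SCr) = 30
SCr = (140 − 74) × 80.9 × 0.85 / (72 × 30) = 2.101 mg/dL

2.10 mg/dL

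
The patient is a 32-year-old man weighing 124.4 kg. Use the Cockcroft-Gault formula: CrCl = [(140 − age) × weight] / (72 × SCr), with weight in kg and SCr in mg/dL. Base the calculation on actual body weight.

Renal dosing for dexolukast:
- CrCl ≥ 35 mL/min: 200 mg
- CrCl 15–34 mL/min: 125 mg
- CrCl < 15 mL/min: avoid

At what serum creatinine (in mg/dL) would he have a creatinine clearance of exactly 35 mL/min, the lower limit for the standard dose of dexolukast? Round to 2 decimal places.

5.33 mg/dL

Standard dose requires CrCl ≥ 35 mL/min.
Set (140 − 32) × 124.4 / (72 × SCr) = 35
SCr = (140 − 32) × 124.4 / (72 × 35) = 5.331 mg/dL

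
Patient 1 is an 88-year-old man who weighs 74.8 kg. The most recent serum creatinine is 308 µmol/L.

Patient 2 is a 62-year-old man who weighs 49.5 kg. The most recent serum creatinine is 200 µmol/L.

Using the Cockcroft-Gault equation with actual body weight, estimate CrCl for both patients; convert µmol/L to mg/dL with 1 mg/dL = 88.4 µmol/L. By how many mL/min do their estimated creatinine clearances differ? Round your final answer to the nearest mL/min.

Patient 1: SCr = 308 / 88.4 = 3.484 mg/dL
Patient 1: CrCl = (140 − 88) × 74.8 / (72 × 3.484) = 3889.6 / 250.85 ≈ 15.5 mL/min
Patient 2: SCr = 200 / 88.4 = 2.262 mg/dL
Patient 2: CrCl = (140 − 62) × 49.5 / (72 × 2.262) = 3861.0 / 162.86 ≈ 23.7 mL/min
|15.5 − 23.7| = 8.2 mL/min

8 mL/min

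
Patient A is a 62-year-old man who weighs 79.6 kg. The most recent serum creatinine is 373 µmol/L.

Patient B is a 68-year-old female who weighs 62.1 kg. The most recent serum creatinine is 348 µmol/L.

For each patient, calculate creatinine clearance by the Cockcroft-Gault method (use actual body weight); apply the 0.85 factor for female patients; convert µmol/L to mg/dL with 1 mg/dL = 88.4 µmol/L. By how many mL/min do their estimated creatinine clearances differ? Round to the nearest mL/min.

7 mL/min

Patient A: SCr = 373 / 88.4 = 4.219 mg/dL
Patient A: CrCl = (140 − 62) × 79.6 / (72 × 4.219) = 6208.8 / 303.77 ≈ 20.4 mL/min
Patient B: SCr = 348 / 88.4 = 3.937 mg/dL
Patient B: CrCl = (140 − 68) × 62.1 / (72 × 3.937) × 0.85 = 4471.2 / 283.46 × 0.85 ≈ 13.4 mL/min
|20.4 − 13.4| = 7.0 mL/min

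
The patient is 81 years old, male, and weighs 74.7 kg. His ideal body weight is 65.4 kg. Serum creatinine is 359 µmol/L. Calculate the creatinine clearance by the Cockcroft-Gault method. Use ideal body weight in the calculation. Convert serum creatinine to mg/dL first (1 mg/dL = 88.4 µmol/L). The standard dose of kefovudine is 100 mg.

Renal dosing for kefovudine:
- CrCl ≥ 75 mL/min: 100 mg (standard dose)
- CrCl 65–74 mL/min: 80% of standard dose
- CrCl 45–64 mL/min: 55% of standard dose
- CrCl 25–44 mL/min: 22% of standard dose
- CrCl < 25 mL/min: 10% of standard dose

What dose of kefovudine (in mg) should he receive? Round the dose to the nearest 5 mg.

SCr = 359 / 88.4 = 4.061 mg/dL
CrCl = (140 − 81) × 65.4 / (72 × 4.061) = 3858.6 / 292.39 ≈ 13.2 mL/min
CrCl ≈ 13 mL/min → bracket < 25 mL/min.
10% of 100 mg = 10 mg

10 mg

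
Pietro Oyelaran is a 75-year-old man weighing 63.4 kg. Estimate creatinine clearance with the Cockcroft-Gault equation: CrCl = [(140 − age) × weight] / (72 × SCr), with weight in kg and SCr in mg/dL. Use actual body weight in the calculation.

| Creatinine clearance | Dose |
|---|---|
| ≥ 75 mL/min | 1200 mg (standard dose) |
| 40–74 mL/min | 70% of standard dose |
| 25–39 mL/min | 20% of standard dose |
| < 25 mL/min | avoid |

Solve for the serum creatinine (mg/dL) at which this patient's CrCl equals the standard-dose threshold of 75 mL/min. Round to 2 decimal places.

0.76 mg/dL

Standard dose requires CrCl ≥ 75 mL/min.
Set (140 − 75) × 63.4 / (72 × SCr) = 75
SCr = (140 − 75) × 63.4 / (72 × 75) = 0.763 mg/dL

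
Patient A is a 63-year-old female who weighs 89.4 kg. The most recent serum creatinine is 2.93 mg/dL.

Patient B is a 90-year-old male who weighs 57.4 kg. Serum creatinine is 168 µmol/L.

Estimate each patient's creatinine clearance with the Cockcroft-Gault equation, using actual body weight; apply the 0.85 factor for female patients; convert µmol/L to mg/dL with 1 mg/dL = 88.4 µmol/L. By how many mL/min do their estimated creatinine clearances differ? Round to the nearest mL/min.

7 mL/min

Patient A: CrCl = (140 − 63) × 89.4 / (72 × 2.93) × 0.85 = 6883.8 / 210.96 × 0.85 ≈ 27.7 mL/min
Patient B: SCr = 168 / 88.4 = 1.9 mg/dL
Patient B: CrCl = (140 − 90) × 57.4 / (72 × 1.9) = 2870.0 / 136.80 ≈ 21.0 mL/min
|27.7 − 21.0| = 6.7 mL/min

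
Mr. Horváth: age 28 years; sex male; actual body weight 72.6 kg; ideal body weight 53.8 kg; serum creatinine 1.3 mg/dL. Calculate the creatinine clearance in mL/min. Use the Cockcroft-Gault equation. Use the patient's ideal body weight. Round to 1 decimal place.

CrCl = (140 − 28) × 53.8 / (72 × 1.3) = 6025.6 / 93.60 ≈ 64.4 mL/min

64.4 mL/min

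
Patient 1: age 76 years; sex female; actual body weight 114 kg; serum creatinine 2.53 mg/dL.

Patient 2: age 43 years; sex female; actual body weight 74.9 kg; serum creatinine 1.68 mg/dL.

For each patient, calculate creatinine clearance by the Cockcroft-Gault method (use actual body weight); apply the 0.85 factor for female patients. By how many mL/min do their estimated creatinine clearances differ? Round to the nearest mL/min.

17 mL/min

Patient 1: CrCl = (140 − 76) × 114 / (72 × 2.53) × 0.85 = 7296.0 / 182.16 × 0.85 ≈ 34.0 mL/min
Patient 2: CrCl = (140 − 43) × 74.9 / (72 × 1.68) × 0.85 = 7265.3 / 120.96 × 0.85 ≈ 51.1 mL/min
|34.0 − 51.1| = 17.1 mL/min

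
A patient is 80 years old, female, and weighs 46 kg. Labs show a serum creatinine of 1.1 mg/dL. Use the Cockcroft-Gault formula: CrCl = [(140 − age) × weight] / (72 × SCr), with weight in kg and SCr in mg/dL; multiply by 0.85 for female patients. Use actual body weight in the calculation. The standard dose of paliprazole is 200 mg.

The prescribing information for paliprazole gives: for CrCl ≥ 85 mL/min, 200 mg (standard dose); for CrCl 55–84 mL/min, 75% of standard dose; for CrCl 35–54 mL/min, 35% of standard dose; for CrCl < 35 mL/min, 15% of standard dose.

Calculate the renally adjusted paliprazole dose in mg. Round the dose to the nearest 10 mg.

CrCl = (140 − 80) × 46 / (72 × 1.1) × 0.85 = 2760.0 / 79.20 × 0.85 ≈ 29.6 mL/min
CrCl ≈ 30 mL/min → bracket < 35 mL/min.
15% of 200 mg = 30 mg

30 mg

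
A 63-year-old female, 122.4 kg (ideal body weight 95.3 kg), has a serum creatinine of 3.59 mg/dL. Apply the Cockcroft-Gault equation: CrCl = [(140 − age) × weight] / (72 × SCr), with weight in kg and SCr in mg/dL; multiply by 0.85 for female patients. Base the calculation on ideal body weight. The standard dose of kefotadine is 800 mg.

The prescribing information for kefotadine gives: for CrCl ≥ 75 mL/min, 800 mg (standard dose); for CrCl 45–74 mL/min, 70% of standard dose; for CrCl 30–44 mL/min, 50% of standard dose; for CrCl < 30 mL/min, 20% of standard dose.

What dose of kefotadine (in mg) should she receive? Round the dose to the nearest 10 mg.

CrCl = (140 − 63) × 95.3 / (72 × 3.59) × 0.85 = 7338.1 / 258.48 × 0.85 ≈ 24.1 mL/min
CrCl ≈ 24 mL/min → bracket < 30 mL/min.
20% of 800 mg = 160 mg

160 mg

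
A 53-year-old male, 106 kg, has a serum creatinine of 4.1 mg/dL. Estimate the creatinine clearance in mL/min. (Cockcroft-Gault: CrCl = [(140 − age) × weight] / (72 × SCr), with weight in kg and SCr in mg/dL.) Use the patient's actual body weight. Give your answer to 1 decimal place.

CrCl = (140 − 53) × 106 / (72 × 4.1) = 9222.0 / 295.20 ≈ 31.2 mL/min

31.2 mL/min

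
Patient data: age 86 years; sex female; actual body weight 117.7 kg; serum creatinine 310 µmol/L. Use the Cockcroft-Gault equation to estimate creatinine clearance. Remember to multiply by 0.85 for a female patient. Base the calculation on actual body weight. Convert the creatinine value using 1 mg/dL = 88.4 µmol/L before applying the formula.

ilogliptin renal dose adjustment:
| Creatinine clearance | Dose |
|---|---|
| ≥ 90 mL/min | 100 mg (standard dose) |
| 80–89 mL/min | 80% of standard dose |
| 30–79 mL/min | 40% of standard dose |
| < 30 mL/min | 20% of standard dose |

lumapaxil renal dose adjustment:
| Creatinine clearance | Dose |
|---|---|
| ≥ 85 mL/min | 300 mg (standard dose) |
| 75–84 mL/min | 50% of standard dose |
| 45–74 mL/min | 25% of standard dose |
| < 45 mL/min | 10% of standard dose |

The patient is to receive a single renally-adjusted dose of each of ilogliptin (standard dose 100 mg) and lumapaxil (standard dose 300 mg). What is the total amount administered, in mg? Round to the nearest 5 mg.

50 mg

SCr = 310 / 88.4 = 3.507 mg/dL
CrCl = (140 − 86) × 117.7 / (72 × 3.507) × 0.85 = 6355.8 / 252.50 × 0.85 ≈ 21.4 mL/min
CrCl ≈ 21 mL/min.
ilogliptin: < 30 mL/min → 20% of 100 mg = 20 mg.
lumapaxil: < 45 mL/min → 10% of 300 mg = 30 mg.
Total = 20 + 30 = 50 mg.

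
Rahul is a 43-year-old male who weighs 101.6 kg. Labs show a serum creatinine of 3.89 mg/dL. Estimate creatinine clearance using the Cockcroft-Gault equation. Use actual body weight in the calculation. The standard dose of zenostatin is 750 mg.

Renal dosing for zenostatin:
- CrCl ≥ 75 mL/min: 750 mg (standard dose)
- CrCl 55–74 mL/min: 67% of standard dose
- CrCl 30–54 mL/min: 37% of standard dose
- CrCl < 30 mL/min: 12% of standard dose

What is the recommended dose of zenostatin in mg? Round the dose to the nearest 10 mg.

280 mg

CrCl = (140 − 43) × 101.6 / (72 × 3.89) = 9855.2 / 280.08 ≈ 35.2 mL/min
CrCl ≈ 35 mL/min → bracket 30–54 mL/min.
37% of 750 mg = 277.5 mg → 280 mg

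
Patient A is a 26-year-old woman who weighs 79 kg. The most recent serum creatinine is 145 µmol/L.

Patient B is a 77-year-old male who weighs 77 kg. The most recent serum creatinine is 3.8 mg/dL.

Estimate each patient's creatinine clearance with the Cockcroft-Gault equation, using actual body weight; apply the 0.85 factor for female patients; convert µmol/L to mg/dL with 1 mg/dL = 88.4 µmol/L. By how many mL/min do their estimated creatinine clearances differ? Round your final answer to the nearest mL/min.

Patient A: SCr = 145 / 88.4 = 1.64 mg/dL
Patient A: CrCl = (140 − 26) × 79 / (72 × 1.64) × 0.85 = 9006.0 / 118.08 × 0.85 ≈ 64.8 mL/min
Patient B: CrCl = (140 − 77) × 77 / (72 × 3.8) = 4851.0 / 273.60 ≈ 17.7 mL/min
|64.8 − 17.7| = 47.1 mL/min

47 mL/min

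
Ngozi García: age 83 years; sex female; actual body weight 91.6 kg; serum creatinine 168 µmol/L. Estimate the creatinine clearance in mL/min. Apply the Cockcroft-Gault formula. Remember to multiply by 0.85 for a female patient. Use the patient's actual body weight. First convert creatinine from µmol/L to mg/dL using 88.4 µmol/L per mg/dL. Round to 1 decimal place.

SCr = 168 / 88.4 = 1.9 mg/dL
CrCl = (140 − 83) × 91.6 / (72 × 1.9) × 0.85 = 5221.2 / 136.80 × 0.85 ≈ 32.4 mL/min

32.4 mL/min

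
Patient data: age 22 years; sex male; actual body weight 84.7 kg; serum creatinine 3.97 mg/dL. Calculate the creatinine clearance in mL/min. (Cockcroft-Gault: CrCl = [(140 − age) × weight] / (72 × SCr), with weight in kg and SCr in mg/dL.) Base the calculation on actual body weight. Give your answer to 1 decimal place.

35.0 mL/min

CrCl = (140 − 22) × 84.7 / (72 × 3.97) = 9994.6 / 285.84 ≈ 35.0 mL/min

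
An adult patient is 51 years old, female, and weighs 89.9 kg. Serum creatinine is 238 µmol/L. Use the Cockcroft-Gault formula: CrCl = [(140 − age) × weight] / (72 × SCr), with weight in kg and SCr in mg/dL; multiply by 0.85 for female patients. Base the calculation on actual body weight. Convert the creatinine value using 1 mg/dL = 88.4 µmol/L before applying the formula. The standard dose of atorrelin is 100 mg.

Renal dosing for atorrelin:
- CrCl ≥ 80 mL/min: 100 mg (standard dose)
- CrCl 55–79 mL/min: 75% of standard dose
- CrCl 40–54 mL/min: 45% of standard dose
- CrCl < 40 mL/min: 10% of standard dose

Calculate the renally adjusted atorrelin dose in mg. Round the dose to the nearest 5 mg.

10 mg

SCr = 238 / 88.4 = 2.692 mg/dL
CrCl = (140 − 51) × 89.9 / (72 × 2.692) × 0.85 = 8001.1 / 193.82 × 0.85 ≈ 35.1 mL/min
CrCl ≈ 35 mL/min → bracket < 40 mL/min.
10% of 100 mg = 10 mg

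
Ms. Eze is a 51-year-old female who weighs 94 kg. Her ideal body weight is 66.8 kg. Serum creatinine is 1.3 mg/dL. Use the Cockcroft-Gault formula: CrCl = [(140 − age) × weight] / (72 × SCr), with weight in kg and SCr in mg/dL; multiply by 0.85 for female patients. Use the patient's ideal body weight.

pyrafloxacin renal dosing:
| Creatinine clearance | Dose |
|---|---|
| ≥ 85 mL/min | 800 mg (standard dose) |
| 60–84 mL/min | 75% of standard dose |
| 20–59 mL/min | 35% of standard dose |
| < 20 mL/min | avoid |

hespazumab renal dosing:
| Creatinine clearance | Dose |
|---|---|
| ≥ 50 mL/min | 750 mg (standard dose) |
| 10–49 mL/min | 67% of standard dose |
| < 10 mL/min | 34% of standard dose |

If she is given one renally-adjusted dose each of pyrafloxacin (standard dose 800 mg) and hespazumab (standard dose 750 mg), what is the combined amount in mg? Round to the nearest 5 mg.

1030 mg

CrCl = (140 − 51) × 66.8 / (72 × 1.3) × 0.85 = 5945.2 / 93.60 × 0.85 ≈ 54.0 mL/min
CrCl ≈ 54 mL/min.
pyrafloxacin: 20–59 mL/min → 35% of 800 mg = 280 mg.
hespazumab: ≥ 50 mL/min → 100% of 750 mg = 750 mg.
Total = 280 + 750 = 1030 mg.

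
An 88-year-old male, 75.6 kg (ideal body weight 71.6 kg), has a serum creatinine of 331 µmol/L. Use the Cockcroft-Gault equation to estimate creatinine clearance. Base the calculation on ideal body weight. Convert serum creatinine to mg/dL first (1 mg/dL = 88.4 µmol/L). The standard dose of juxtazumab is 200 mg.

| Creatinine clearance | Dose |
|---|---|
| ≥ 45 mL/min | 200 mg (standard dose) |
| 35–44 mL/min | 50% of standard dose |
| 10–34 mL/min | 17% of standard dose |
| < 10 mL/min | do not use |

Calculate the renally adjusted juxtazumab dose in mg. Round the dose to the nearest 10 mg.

30 mg

SCr = 331 / 88.4 = 3.744 mg/dL
CrCl = (140 − 88) × 71.6 / (72 × 3.744) = 3723.2 / 269.57 ≈ 13.8 mL/min
CrCl ≈ 14 mL/min → bracket 10–34 mL/min.
17% of 200 mg = 34 mg → 30 mg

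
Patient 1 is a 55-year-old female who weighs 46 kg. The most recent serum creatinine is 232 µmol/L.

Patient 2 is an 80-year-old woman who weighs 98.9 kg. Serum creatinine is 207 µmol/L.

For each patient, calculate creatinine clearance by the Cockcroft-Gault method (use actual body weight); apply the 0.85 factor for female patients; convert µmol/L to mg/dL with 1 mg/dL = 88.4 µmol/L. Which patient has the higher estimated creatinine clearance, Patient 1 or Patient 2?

Patient 2

Patient 1: SCr = 232 / 88.4 = 2.624 mg/dL
Patient 1: CrCl = (140 − 55) × 46 / (72 × 2.624) × 0.85 = 3910.0 / 188.93 × 0.85 ≈ 17.6 mL/min
Patient 2: SCr = 207 / 88.4 = 2.342 mg/dL
Patient 2: CrCl = (140 − 80) × 98.9 / (72 × 2.342) × 0.85 = 5934.0 / 168.62 × 0.85 ≈ 29.9 mL/min
17.6 vs 29.9 mL/min → Patient 2 is higher.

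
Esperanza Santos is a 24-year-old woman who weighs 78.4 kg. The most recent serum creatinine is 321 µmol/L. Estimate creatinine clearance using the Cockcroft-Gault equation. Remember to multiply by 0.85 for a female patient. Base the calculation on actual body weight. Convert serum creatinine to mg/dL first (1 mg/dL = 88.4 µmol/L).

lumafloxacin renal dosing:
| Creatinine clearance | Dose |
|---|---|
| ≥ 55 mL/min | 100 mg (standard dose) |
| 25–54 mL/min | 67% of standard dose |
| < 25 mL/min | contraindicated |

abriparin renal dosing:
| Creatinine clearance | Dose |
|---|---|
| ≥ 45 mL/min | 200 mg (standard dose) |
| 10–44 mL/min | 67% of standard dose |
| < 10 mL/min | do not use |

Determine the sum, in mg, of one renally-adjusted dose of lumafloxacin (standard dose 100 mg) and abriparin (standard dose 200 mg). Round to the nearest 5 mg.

200 mg

SCr = 321 / 88.4 = 3.631 mg/dL
CrCl = (140 − 24) × 78.4 / (72 × 3.631) × 0.85 = 9094.4 / 261.43 × 0.85 ≈ 29.6 mL/min
CrCl ≈ 30 mL/min.
lumafloxacin: 25–54 mL/min → 67% of 100 mg = 67 mg.
abriparin: 10–44 mL/min → 67% of 200 mg = 134 mg.
Total = 67 + 134 = 201 mg.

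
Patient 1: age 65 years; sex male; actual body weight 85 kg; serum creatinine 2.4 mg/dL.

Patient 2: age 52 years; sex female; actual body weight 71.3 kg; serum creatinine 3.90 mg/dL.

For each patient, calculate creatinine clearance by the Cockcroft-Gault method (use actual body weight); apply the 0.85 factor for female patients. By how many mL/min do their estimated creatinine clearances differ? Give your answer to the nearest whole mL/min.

18 mL/min

Patient 1: CrCl = (140 − 65) × 85 / (72 × 2.4) = 6375.0 / 172.80 ≈ 36.9 mL/min
Patient 2: CrCl = (140 − 52) × 71.3 / (72 × 3.9) × 0.85 = 6274.4 / 280.80 × 0.85 ≈ 19.0 mL/min
|36.9 − 19.0| = 17.9 mL/min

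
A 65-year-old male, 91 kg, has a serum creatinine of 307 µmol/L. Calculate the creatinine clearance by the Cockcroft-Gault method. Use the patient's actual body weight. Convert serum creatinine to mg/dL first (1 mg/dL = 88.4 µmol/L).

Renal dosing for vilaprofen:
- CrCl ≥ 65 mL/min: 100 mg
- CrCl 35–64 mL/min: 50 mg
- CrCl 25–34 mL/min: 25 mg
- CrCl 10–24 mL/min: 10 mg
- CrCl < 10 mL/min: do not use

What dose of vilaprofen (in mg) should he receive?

SCr = 307 / 88.4 = 3.473 mg/dL
CrCl = (140 − 65) × 91 / (72 × 3.473) = 6825.0 / 250.06 ≈ 27.3 mL/min
CrCl ≈ 27 mL/min → bracket 25–34 mL/min.
Dose for this bracket: 25 mg.

25 mg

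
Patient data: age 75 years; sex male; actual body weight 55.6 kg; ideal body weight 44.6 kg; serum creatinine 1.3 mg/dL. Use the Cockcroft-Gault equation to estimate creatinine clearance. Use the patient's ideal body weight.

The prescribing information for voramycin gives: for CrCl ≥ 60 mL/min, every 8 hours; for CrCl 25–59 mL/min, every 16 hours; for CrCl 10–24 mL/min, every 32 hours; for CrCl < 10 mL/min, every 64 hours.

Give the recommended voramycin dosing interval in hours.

every 16 hours

CrCl = (140 − 75) × 44.6 / (72 × 1.3) = 2899.0 / 93.60 ≈ 31.0 mL/min
CrCl ≈ 31 mL/min → bracket 25–59 mL/min → every 16 hours.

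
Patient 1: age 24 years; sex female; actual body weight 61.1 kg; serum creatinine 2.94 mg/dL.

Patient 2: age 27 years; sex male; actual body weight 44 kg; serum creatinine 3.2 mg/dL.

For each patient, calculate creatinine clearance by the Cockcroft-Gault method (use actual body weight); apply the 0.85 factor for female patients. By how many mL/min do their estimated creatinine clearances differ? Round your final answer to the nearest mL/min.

Patient 1: CrCl = (140 − 24) × 61.1 / (72 × 2.94) × 0.85 = 7087.6 / 211.68 × 0.85 ≈ 28.5 mL/min
Patient 2: CrCl = (140 − 27) × 44 / (72 × 3.2) = 4972.0 / 230.40 ≈ 21.6 mL/min
|28.5 − 21.6| = 6.9 mL/min

7 mL/min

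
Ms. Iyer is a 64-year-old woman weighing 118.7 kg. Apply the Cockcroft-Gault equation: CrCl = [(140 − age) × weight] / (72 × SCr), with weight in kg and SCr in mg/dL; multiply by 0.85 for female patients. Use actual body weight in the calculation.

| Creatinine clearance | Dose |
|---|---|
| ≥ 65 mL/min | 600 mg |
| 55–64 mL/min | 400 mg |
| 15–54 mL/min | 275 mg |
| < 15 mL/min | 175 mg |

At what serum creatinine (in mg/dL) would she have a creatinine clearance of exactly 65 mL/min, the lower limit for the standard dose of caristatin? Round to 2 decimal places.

Standard dose requires CrCl ≥ 65 mL/min.
Set (140 − 64) × 118.7 × 0.85 / (72 × SCr) = 65
SCr = (140 − 64) × 118.7 × 0.85 / (72 × 65) = 1.638 mg/dL

1.64 mg/dL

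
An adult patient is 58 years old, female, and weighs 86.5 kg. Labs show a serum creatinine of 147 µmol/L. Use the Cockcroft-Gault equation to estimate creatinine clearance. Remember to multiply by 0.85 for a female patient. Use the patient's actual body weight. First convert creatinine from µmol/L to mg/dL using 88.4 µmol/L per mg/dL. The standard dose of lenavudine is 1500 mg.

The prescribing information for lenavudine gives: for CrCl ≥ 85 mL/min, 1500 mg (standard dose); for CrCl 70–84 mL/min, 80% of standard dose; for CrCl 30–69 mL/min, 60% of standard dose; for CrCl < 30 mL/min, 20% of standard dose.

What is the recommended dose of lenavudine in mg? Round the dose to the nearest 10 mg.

900 mg

SCr = 147 / 88.4 = 1.663 mg/dL
CrCl = (140 − 58) × 86.5 / (72 × 1.663) × 0.85 = 7093.0 / 119.74 × 0.85 ≈ 50.4 mL/min
CrCl ≈ 50 mL/min → bracket 30–69 mL/min.
60% of 1500 mg = 900 mg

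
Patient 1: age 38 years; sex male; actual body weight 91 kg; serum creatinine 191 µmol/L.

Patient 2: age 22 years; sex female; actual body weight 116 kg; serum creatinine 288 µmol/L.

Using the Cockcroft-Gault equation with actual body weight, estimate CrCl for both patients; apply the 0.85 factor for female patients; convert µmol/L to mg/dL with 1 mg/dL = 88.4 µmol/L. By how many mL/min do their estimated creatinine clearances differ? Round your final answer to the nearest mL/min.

10 mL/min

Patient 1: SCr = 191 / 88.4 = 2.161 mg/dL
Patient 1: CrCl = (140 − 38) × 91 / (72 × 2.161) = 9282.0 / 155.59 ≈ 59.7 mL/min
Patient 2: SCr = 288 / 88.4 = 3.258 mg/dL
Patient 2: CrCl = (140 − 22) × 116 / (72 × 3.258) × 0.85 = 13688.0 / 234.58 × 0.85 ≈ 49.6 mL/min
|59.7 − 49.6| = 10.1 mL/min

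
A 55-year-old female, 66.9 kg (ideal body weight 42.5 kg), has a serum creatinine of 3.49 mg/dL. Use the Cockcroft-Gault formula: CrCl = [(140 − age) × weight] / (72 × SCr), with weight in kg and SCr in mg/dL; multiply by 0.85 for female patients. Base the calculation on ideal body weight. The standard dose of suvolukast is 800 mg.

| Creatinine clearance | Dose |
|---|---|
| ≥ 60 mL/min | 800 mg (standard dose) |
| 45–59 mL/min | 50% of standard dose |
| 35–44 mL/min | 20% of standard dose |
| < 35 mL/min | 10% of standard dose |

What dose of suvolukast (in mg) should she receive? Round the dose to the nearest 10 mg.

CrCl = (140 − 55) × 42.5 / (72 × 3.49) × 0.85 = 3612.5 / 251.28 × 0.85 ≈ 12.2 mL/min
CrCl ≈ 12 mL/min → bracket < 35 mL/min.
10% of 800 mg = 80 mg

80 mg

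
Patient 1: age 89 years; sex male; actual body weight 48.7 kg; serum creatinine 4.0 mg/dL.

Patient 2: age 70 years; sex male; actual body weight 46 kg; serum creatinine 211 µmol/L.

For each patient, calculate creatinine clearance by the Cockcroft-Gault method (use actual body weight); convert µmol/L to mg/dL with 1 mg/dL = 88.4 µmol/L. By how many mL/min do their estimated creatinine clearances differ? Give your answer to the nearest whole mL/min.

Patient 1: CrCl = (140 − 89) × 48.7 / (72 × 4) = 2483.7 / 288.00 ≈ 8.6 mL/min
Patient 2: SCr = 211 / 88.4 = 2.387 mg/dL
Patient 2: CrCl = (140 − 70) × 46 / (72 × 2.387) = 3220.0 / 171.86 ≈ 18.7 mL/min
|8.6 − 18.7| = 10.1 mL/min

10 mL/min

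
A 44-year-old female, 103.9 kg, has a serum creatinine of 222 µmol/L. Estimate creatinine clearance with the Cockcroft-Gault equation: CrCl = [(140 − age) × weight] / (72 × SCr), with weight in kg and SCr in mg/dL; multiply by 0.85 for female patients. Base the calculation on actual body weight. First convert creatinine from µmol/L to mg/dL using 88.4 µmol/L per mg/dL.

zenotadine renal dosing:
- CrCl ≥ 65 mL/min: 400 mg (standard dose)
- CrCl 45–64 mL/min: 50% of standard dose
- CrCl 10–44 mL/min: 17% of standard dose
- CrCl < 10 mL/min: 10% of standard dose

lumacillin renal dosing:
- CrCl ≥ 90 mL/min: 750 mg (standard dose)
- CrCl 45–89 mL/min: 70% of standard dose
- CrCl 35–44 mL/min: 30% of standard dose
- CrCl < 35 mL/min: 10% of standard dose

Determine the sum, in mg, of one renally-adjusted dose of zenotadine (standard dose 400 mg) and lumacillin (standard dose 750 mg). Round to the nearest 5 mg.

725 mg

SCr = 222 / 88.4 = 2.511 mg/dL
CrCl = (140 − 44) × 103.9 / (72 × 2.511) × 0.85 = 9974.4 / 180.79 × 0.85 ≈ 46.9 mL/min
CrCl ≈ 47 mL/min.
zenotadine: 45–64 mL/min → 50% of 400 mg = 200 mg.
lumacillin: 45–89 mL/min → 70% of 750 mg = 525 mg.
Total = 200 + 525 = 725 mg.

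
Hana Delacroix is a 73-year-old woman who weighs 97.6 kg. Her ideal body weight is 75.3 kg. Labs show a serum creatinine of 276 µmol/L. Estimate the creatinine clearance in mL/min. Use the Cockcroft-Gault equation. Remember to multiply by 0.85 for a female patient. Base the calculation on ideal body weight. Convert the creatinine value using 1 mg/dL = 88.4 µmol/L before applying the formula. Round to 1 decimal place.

19.1 mL/min

SCr = 276 / 88.4 = 3.122 mg/dL
CrCl = (140 − 73) × 75.3 / (72 × 3.122) × 0.85 = 5045.1 / 224.78 × 0.85 ≈ 19.1 mL/min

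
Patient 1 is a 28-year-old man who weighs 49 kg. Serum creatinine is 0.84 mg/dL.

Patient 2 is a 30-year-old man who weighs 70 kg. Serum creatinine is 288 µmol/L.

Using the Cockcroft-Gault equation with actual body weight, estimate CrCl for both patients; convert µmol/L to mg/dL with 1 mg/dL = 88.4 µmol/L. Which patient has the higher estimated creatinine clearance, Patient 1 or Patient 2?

Patient 1

Patient 1: CrCl = (140 − 28) × 49 / (72 × 0.84) = 5488.0 / 60.48 ≈ 90.7 mL/min
Patient 2: SCr = 288 / 88.4 = 3.258 mg/dL
Patient 2: CrCl = (140 − 30) × 70 / (72 × 3.258) = 7700.0 / 234.58 ≈ 32.8 mL/min
90.7 vs 32.8 mL/min → Patient 1 is higher.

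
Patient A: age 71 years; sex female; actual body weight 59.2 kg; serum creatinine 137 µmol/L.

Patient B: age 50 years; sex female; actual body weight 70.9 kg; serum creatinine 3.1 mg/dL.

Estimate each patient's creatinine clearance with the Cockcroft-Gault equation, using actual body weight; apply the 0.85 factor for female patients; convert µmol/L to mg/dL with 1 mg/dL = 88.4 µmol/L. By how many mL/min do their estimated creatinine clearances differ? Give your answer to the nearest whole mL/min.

Patient A: SCr = 137 / 88.4 = 1.55 mg/dL
Patient A: CrCl = (140 − 71) × 59.2 / (72 × 1.55) × 0.85 = 4084.8 / 111.60 × 0.85 ≈ 31.1 mL/min
Patient B: CrCl = (140 − 50) × 70.9 / (72 × 3.1) × 0.85 = 6381.0 / 223.20 × 0.85 ≈ 24.3 mL/min
|31.1 − 24.3| = 6.8 mL/min

7 mL/min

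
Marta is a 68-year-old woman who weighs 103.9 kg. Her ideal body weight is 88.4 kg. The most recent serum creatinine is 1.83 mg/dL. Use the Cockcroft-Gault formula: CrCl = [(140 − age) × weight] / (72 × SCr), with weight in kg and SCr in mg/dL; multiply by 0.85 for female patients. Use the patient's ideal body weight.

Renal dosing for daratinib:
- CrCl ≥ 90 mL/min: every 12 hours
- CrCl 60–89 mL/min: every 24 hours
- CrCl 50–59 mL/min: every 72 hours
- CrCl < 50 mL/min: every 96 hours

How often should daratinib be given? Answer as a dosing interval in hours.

CrCl = (140 − 68) × 88.4 / (72 × 1.83) × 0.85 = 6364.8 / 131.76 × 0.85 ≈ 41.1 mL/min
CrCl ≈ 41 mL/min → bracket < 50 mL/min → every 96 hours.

every 96 hours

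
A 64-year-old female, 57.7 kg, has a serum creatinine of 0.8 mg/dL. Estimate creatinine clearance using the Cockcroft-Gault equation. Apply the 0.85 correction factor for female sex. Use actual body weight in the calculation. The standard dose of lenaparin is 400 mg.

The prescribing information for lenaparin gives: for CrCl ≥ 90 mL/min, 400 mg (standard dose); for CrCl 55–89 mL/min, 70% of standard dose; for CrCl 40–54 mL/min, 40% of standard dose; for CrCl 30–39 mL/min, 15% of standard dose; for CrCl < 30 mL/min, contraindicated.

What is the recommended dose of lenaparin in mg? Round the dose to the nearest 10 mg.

CrCl = (140 − 64) × 57.7 / (72 × 0.8) × 0.85 = 4385.2 / 57.60 × 0.85 ≈ 64.7 mL/min
CrCl ≈ 65 mL/min → bracket 55–89 mL/min.
70% of 400 mg = 280 mg

280 mg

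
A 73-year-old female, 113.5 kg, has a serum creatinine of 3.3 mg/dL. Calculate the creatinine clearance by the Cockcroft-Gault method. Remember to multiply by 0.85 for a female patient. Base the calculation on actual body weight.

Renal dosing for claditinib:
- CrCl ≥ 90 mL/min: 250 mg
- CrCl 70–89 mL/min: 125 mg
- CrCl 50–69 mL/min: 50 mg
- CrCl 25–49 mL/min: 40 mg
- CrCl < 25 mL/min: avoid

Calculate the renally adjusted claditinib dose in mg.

CrCl = (140 − 73) × 113.5 / (72 × 3.3) × 0.85 = 7604.5 / 237.60 × 0.85 ≈ 27.2 mL/min
CrCl ≈ 27 mL/min → bracket 25–49 mL/min.
Dose for this bracket: 40 mg.

40 mg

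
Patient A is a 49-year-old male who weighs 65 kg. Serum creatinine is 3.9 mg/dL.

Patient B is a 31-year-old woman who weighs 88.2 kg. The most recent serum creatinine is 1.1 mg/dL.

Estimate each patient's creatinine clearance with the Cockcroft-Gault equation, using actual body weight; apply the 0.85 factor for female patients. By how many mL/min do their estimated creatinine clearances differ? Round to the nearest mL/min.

Patient A: CrCl = (140 − 49) × 65 / (72 × 3.9) = 5915.0 / 280.80 ≈ 21.1 mL/min
Patient B: CrCl = (140 − 31) × 88.2 / (72 × 1.1) × 0.85 = 9613.8 / 79.20 × 0.85 ≈ 103.2 mL/min
|21.1 − 103.2| = 82.1 mL/min

82 mL/min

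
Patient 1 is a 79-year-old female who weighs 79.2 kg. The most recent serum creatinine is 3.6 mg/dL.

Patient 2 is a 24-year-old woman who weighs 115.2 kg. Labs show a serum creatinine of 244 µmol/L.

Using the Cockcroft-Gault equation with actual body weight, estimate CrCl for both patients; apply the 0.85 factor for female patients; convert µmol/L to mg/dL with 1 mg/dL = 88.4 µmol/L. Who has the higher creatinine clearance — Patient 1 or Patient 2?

Patient 1: CrCl = (140 − 79) × 79.2 / (72 × 3.6) × 0.85 = 4831.2 / 259.20 × 0.85 ≈ 15.8 mL/min
Patient 2: SCr = 244 / 88.4 = 2.76 mg/dL
Patient 2: CrCl = (140 − 24) × 115.2 / (72 × 2.76) × 0.85 = 13363.2 / 198.72 × 0.85 ≈ 57.2 mL/min
15.8 vs 57.2 mL/min → Patient 2 is higher.

Patient 2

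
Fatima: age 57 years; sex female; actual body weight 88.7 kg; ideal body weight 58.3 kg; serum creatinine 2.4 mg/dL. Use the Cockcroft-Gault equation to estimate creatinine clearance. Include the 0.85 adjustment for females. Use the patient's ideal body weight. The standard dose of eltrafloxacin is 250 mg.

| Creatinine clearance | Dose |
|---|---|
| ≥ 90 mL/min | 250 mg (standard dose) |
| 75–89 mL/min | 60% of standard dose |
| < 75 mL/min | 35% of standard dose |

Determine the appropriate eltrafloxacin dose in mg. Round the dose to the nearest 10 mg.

CrCl = (140 − 57) × 58.3 / (72 × 2.4) × 0.85 = 4838.9 / 172.80 × 0.85 ≈ 23.8 mL/min
CrCl ≈ 24 mL/min → bracket < 75 mL/min.
35% of 250 mg = 87.5 mg → 90 mg

90 mg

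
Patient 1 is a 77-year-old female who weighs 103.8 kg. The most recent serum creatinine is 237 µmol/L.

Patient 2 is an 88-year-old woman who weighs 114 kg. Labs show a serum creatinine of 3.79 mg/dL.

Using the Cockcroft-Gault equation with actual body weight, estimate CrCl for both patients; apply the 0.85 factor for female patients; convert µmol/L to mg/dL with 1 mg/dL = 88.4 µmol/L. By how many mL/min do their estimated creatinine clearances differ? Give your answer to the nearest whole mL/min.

Patient 1: SCr = 237 / 88.4 = 2.681 mg/dL
Patient 1: CrCl = (140 − 77) × 103.8 / (72 × 2.681) × 0.85 = 6539.4 / 193.03 × 0.85 ≈ 28.8 mL/min
Patient 2: CrCl = (140 − 88) × 114 / (72 × 3.79) × 0.85 = 5928.0 / 272.88 × 0.85 ≈ 18.5 mL/min
|28.8 − 18.5| = 10.3 mL/min

10 mL/min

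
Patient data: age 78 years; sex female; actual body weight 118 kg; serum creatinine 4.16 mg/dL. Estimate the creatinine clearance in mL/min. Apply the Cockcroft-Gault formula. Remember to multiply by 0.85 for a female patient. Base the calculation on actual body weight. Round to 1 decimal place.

20.8 mL/min

CrCl = (140 − 78) × 118 / (72 × 4.16) × 0.85 = 7316.0 / 299.52 × 0.85 ≈ 20.8 mL/min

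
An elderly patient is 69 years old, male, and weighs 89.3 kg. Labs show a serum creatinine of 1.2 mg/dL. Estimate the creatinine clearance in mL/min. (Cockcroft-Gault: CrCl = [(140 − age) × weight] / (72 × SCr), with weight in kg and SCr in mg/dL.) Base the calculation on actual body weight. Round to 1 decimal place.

73.4 mL/min

CrCl = (140 − 69) × 89.3 / (72 × 1.2) = 6340.3 / 86.40 ≈ 73.4 mL/min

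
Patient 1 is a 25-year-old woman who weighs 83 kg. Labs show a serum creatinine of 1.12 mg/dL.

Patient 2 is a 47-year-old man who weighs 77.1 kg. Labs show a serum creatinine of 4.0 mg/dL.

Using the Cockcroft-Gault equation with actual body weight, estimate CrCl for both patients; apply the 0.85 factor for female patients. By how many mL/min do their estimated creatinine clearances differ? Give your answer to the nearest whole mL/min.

Patient 1: CrCl = (140 − 25) × 83 / (72 × 1.12) × 0.85 = 9545.0 / 80.64 × 0.85 ≈ 100.6 mL/min
Patient 2: CrCl = (140 − 47) × 77.1 / (72 × 4) = 7170.3 / 288.00 ≈ 24.9 mL/min
|100.6 − 24.9| = 75.7 mL/min

76 mL/min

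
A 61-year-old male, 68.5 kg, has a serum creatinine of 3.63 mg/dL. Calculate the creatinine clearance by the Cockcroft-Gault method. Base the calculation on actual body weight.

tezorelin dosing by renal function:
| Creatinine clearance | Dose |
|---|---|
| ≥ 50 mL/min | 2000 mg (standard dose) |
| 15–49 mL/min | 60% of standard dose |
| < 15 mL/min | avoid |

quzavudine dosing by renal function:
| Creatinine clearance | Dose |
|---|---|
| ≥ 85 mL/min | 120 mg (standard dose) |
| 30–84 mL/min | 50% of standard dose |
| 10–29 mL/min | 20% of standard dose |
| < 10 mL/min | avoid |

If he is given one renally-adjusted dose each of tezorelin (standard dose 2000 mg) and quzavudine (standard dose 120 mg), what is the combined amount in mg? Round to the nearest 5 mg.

CrCl = (140 − 61) × 68.5 / (72 × 3.63) = 5411.5 / 261.36 ≈ 20.7 mL/min
CrCl ≈ 21 mL/min.
tezorelin: 15–49 mL/min → 60% of 2000 mg = 1200 mg.
quzavudine: 10–29 mL/min → 20% of 120 mg = 24 mg.
Total = 1200 + 24 = 1224 mg.

1225 mg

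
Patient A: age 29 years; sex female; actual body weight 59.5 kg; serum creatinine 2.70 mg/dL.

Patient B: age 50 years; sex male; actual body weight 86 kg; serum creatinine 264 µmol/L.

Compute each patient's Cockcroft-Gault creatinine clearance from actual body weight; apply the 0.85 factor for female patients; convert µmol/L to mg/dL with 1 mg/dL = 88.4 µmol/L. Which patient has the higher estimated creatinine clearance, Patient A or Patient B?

Patient B

Patient A: CrCl = (140 − 29) × 59.5 / (72 × 2.7) × 0.85 = 6604.5 / 194.40 × 0.85 ≈ 28.9 mL/min
Patient B: SCr = 264 / 88.4 = 2.986 mg/dL
Patient B: CrCl = (140 − 50) × 86 / (72 × 2.986) = 7740.0 / 214.99 ≈ 36.0 mL/min
28.9 vs 36.0 mL/min → Patient B is higher.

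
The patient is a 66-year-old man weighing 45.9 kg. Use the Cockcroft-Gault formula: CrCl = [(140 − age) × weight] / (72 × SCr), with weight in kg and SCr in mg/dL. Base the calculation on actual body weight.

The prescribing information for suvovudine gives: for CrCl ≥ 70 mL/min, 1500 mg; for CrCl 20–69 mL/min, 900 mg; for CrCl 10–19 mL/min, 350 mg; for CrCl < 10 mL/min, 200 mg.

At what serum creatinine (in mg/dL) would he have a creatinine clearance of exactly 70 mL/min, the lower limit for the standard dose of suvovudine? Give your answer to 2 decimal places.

Standard dose requires CrCl ≥ 70 mL/min.
Set (140 − 66) × 45.9 / (72 × SCr) = 70
SCr = (140 − 66) × 45.9 / (72 × 70) = 0.674 mg/dL

0.67 mg/dL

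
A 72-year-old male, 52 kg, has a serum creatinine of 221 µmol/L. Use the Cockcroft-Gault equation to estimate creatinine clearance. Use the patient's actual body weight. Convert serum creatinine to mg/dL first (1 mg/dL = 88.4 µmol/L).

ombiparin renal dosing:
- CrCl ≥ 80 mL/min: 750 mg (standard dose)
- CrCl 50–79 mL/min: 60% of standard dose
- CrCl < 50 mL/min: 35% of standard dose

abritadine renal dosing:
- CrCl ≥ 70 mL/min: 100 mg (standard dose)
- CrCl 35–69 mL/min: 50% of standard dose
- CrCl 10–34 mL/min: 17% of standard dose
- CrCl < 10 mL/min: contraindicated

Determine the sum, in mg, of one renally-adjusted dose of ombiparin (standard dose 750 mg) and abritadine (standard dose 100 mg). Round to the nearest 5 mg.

SCr = 221 / 88.4 = 2.5 mg/dL
CrCl = (140 − 72) × 52 / (72 × 2.5) = 3536.0 / 180.00 ≈ 19.6 mL/min
CrCl ≈ 20 mL/min.
ombiparin: < 50 mL/min → 35% of 750 mg = 262.5 mg.
abritadine: 10–34 mL/min → 17% of 100 mg = 17 mg.
Total = 262.5 + 17 = 279.5 mg.

280 mg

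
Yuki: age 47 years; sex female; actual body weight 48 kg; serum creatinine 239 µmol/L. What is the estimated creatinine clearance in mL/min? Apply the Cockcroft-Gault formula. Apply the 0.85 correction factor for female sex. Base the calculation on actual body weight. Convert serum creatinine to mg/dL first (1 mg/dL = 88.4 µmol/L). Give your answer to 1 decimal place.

SCr = 239 / 88.4 = 2.704 mg/dL
CrCl = (140 − 47) × 48 / (72 × 2.704) × 0.85 = 4464.0 / 194.69 × 0.85 ≈ 19.5 mL/min

19.5 mL/min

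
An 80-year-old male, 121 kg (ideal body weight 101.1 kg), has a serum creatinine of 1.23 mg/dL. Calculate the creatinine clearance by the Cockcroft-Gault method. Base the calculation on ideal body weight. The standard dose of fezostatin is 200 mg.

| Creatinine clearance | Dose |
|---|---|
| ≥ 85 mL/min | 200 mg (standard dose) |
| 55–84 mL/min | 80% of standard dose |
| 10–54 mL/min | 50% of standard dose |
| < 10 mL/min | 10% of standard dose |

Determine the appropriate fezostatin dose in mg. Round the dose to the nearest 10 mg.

CrCl = (140 − 80) × 101.1 / (72 × 1.23) = 6066.0 / 88.56 ≈ 68.5 mL/min
CrCl ≈ 68 mL/min → bracket 55–84 mL/min.
80% of 200 mg = 160 mg

160 mg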